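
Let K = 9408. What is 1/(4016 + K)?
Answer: 1/13424 ≈ 7.4493e-5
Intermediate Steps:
1/(4016 + K) = 1/(4016 + 9408) = 1/13424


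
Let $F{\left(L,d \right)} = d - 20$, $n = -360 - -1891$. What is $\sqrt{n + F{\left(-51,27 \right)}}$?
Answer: $\sqrt{1538} \approx 39.217$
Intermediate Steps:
$n = 1531$ ($n = -360 + 1891 = 1531$)
$F{\left(L,d \right)} = -20 + d$
$\sqrt{n + F{\left(-51,27 \right)}} = \sqrt{1531 + \left(-20 + 27\right)} = \sqrt{1531 + 7} = \sqrt{1538}$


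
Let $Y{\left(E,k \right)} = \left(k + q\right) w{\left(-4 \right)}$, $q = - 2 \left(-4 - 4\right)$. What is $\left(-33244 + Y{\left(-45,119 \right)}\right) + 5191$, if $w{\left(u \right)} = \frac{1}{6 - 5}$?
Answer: $-27918$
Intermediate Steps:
$w{\left(u \right)} = 1$ ($w{\left(u \right)} = 1^{-1} = 1$)
$q = 16$ ($q = \left(-2\right) \left(-8\right) = 16$)
$Y{\left(E,k \right)} = 16 + k$ ($Y{\left(E,k \right)} = \left(k + 16\right) 1 = \left(16 + k\right) 1 = 16 + k$)
$\left(-33244 + Y{\left(-45,119 \right)}\right) + 5191 = \left(-33244 + \left(16 + 119\right)\right) + 5191 = \left(-33244 + 135\right) + 5191 = -33109 + 5191 = -27918$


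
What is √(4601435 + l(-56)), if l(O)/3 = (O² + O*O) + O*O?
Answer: √4629659 ≈ 2151.7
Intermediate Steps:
l(O) = 9*O² (l(O) = 3*((O² + O*O) + O*O) = 3*((O² + O²) + O²) = 3*(2*O² + O²) = 3*(3*O²) = 9*O²)
√(4601435 + l(-56)) = √(4601435 + 9*(-56)²) = √(4601435 + 9*3136) = √(4601435 + 28224) = √4629659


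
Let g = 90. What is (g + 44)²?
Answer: 17956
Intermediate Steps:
(g + 44)² = (90 + 44)² = 134² = 17956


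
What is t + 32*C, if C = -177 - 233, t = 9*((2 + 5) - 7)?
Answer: -13120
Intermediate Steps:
t = 0 (t = 9*(7 - 7) = 9*0 = 0)
C = -410
t + 32*C = 0 + 32*(-410) = 0 - 13120 = -13120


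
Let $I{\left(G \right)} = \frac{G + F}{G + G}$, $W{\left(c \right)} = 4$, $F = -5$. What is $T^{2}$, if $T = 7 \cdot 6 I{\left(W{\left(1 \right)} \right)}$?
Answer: $\frac{441}{16} \approx 27.563$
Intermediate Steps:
$I{\left(G \right)} = \frac{-5 + G}{2 G}$ ($I{\left(G \right)} = \frac{G - 5}{G + G} = \frac{-5 + G}{2 G}$)
$T = - \frac{21}{4}$ ($T = 7 \cdot 6 \frac{-5 + 4}{2 \cdot 4} = 42 \cdot \frac{1}{2} \cdot \frac{1}{4} \left(-1\right) = 42 \left(- \frac{1}{8}\right) = - \frac{21}{4} \approx -5.25$)
$T^{2} = \left(- \frac{21}{4}\right)^{2} = \frac{441}{16}$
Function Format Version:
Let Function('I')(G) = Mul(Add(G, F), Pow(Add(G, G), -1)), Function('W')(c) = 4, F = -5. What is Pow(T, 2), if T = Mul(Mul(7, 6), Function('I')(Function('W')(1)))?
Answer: Rational(441, 16) ≈ 27.563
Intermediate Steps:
Function('I')(G) = Mul(Rational(1, 2), Pow(G, -1), Add(-5, G)) (Function('I')(G) = Mul(Add(G, -5), Pow(Add(G, G), -1)) = Mul(Add(-5, G), Pow(Mul(2, G), -1)) = Mul(Add(-5, G), Mul(Rational(1, 2), Pow(G, -1))) = Mul(Rational(1, 2), Pow(G, -1), Add(-5, G)))
T = Rational(-21, 4) (T = Mul(Mul(7, 6), Mul(Rational(1, 2), Pow(4, -1), Add(-5, 4))) = Mul(42, Mul(Rational(1, 2), Rational(1, 4), -1)) = Mul(42, Rational(-1, 8)) = Rational(-21, 4) ≈ -5.2500)
Pow(T, 2) = Pow(Rational(-21, 4), 2) = Rational(441, 16)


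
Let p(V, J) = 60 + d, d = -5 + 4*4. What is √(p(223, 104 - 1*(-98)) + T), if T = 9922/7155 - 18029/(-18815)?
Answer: 28*√107301945/33867 ≈ 8.5642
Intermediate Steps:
d = 11 (d = -5 + 16 = 11)
p(V, J) = 71 (p(V, J) = 60 + 11 = 71)
T = 238249/101601 (T = 9922*(1/7155) - 18029*(-1/18815) = 9922/7155 + 18029/18815 = 238249/101601 ≈ 2.3449)
√(p(223, 104 - 1*(-98)) + T) = √(71 + 238249/101601) = √(7451920/101601) = 28*√107301945/33867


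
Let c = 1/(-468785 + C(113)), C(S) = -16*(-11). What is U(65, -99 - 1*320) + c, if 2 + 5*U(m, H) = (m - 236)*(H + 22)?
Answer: 6362304392/468609 ≈ 13577.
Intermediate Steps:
C(S) = 176
c = -1/468609 (c = 1/(-468785 + 176) = 1/(-468609) = -1/468609 ≈ -2.1340e-6)
U(m, H) = -⅖ + (-236 + m)*(22 + H)/5 (U(m, H) = -⅖ + ((m - 236)*(H + 22))/5 = -⅖ + ((-236 + m)*(22 + H))/5 = -⅖ + (-236 + m)*(22 + H)/5)
U(65, -99 - 1*320) + c = (-5194/5 - 236*(-99 - 1*320)/5 + (22/5)*65 + (⅕)*(-99 - 1*320)*65) - 1/468609 = (-5194/5 - 236*(-99 - 320)/5 + 286 + (⅕)*(-99 - 320)*65) - 1/468609 = (-5194/5 - 236/5*(-419) + 286 + (⅕)*(-419)*65) - 1/468609 = (-5194/5 + 98884/5 + 286 - 5447) - 1/468609 = 13577 - 1/468609 = 6362304392/468609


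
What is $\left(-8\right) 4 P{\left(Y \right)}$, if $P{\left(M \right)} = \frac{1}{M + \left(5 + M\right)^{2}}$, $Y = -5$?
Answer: $\frac{32}{5} \approx 6.4$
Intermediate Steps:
$\left(-8\right) 4 P{\left(Y \right)} = \frac{\left(-8\right) 4}{-5 + \left(5 - 5\right)^{2}} = - \frac{32}{-5 + 0^{2}} = - \frac{32}{-5 + 0} = - \frac{32}{-5} = \left(-32\right) \left(- \frac{1}{5}\right) = \frac{32}{5}$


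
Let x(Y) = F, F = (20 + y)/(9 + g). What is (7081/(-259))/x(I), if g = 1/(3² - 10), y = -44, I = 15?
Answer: 7081/777 ≈ 9.1133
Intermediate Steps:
g = -1 (g = 1/(9 - 10) = 1/(-1) = -1)
F = -3 (F = (20 - 44)/(9 - 1) = -24/8 = -24*⅛ = -3)
x(Y) = -3
(7081/(-259))/x(I) = (7081/(-259))/(-3) = (7081*(-1/259))*(-⅓) = -7081/259*(-⅓) = 7081/777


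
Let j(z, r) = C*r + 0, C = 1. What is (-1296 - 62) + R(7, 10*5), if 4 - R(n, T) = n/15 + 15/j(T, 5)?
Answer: -20362/15 ≈ -1357.5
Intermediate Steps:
j(z, r) = r (j(z, r) = 1*r + 0 = r + 0 = r)
R(n, T) = 1 - n/15 (R(n, T) = 4 - (n/15 + 15/5) = 4 - (n*(1/15) + 15*(⅕)) = 4 - (n/15 + 3) = 4 - (3 + n/15) = 4 + (-3 - n/15) = 1 - n/15)
(-1296 - 62) + R(7, 10*5) = (-1296 - 62) + (1 - 1/15*7) = -1358 + (1 - 7/15) = -1358 + 8/15 = -20362/15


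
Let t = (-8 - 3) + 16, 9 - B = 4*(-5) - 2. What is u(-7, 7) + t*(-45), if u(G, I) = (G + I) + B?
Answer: -194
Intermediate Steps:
B = 31 (B = 9 - (4*(-5) - 2) = 9 - (-20 - 2) = 9 - 1*(-22) = 9 + 22 = 31)
u(G, I) = 31 + G + I (u(G, I) = (G + I) + 31 = 31 + G + I)
t = 5 (t = -11 + 16 = 5)
u(-7, 7) + t*(-45) = (31 - 7 + 7) + 5*(-45) = 31 - 225 = -194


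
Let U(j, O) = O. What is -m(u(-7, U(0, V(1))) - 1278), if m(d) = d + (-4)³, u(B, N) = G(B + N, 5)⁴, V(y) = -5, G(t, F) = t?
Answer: -19394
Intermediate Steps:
u(B, N) = (B + N)⁴
m(d) = -64 + d (m(d) = d - 64 = -64 + d)
-m(u(-7, U(0, V(1))) - 1278) = -(-64 + ((-7 - 5)⁴ - 1278)) = -(-64 + ((-12)⁴ - 1278)) = -(-64 + (20736 - 1278)) = -(-64 + 19458) = -1*19394 = -19394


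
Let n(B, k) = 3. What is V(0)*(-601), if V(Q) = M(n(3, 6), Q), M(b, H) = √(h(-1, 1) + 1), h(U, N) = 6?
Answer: -601*√7 ≈ -1590.1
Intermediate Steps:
M(b, H) = √7 (M(b, H) = √(6 + 1) = √7)
V(Q) = √7
V(0)*(-601) = √7*(-601) = -601*√7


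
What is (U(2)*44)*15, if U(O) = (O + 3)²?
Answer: 16500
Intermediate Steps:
U(O) = (3 + O)²
(U(2)*44)*15 = ((3 + 2)²*44)*15 = (5²*44)*15 = (25*44)*15 = 1100*15 = 16500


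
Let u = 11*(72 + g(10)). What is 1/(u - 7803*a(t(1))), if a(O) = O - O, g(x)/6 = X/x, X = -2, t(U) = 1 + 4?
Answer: 5/3894 ≈ 0.0012840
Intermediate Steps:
t(U) = 5
g(x) = -12/x (g(x) = 6*(-2/x) = -12/x)
a(O) = 0
u = 3894/5 (u = 11*(72 - 12/10) = 11*(72 - 12*⅒) = 11*(72 - 6/5) = 11*(354/5) = 3894/5 ≈ 778.80)
1/(u - 7803*a(t(1))) = 1/(3894/5 - 7803*0) = 1/(3894/5 + 0) = 1/(3894/5) = 5/3894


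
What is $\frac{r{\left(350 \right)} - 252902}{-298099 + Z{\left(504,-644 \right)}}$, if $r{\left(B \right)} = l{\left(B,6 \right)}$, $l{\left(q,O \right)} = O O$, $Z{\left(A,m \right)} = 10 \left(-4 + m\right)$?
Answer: $\frac{252866}{304579} \approx 0.83021$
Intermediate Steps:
$Z{\left(A,m \right)} = -40 + 10 m$
$l{\left(q,O \right)} = O^{2}$
$r{\left(B \right)} = 36$ ($r{\left(B \right)} = 6^{2} = 36$)
$\frac{r{\left(350 \right)} - 252902}{-298099 + Z{\left(504,-644 \right)}} = \frac{36 - 252902}{-298099 + \left(-40 + 10 \left(-644\right)\right)} = - \frac{252866}{-298099 - 6480} = - \frac{252866}{-304579} = \left(-252866\right) \left(- \frac{1}{304579}\right) = \frac{252866}{304579}$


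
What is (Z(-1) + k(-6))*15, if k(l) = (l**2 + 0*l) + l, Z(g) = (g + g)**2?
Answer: 510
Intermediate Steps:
Z(g) = 4*g**2 (Z(g) = (2*g)**2 = 4*g**2)
k(l) = l + l**2 (k(l) = (l**2 + 0) + l = l**2 + l = l + l**2)
(Z(-1) + k(-6))*15 = (4*(-1)**2 - 6*(1 - 6))*15 = (4*1 - 6*(-5))*15 = (4 + 30)*15 = 34*15 = 510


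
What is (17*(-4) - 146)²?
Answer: 45796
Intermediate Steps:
(17*(-4) - 146)² = (-68 - 146)² = (-214)² = 45796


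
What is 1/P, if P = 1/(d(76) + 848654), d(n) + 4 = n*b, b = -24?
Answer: 846826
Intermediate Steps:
d(n) = -4 - 24*n (d(n) = -4 + n*(-24) = -4 - 24*n)
P = 1/846826 (P = 1/((-4 - 24*76) + 848654) = 1/((-4 - 1824) + 848654) = 1/(-1828 + 848654) = 1/846826 ≈ 1.1809e-6)
1/P = 1/(1/846826) = 846826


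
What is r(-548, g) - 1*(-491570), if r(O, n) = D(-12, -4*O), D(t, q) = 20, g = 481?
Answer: 491590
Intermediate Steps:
r(O, n) = 20
r(-548, g) - 1*(-491570) = 20 - 1*(-491570) = 20 + 491570 = 491590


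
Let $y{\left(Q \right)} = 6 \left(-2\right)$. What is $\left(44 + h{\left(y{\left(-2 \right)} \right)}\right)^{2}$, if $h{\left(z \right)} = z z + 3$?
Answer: $36481$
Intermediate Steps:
$y{\left(Q \right)} = -12$
$h{\left(z \right)} = 3 + z^{2}$ ($h{\left(z \right)} = z^{2} + 3 = 3 + z^{2}$)
$\left(44 + h{\left(y{\left(-2 \right)} \right)}\right)^{2} = \left(44 + \left(3 + \left(-12\right)^{2}\right)\right)^{2} = \left(44 + \left(3 + 144\right)\right)^{2} = \left(44 + 147\right)^{2} = 191^{2} = 36481$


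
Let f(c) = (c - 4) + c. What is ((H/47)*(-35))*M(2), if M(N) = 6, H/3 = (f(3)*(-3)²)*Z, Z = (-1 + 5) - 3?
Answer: -11340/47 ≈ -241.28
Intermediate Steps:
f(c) = -4 + 2*c (f(c) = (-4 + c) + c = -4 + 2*c)
Z = 1 (Z = 4 - 3 = 1)
H = 54 (H = 3*(((-4 + 2*3)*(-3)²)*1) = 3*(((-4 + 6)*9)*1) = 3*((2*9)*1) = 3*(18*1) = 3*18 = 54)
((H/47)*(-35))*M(2) = ((54/47)*(-35))*6 = -1890/47*6 = -11340/47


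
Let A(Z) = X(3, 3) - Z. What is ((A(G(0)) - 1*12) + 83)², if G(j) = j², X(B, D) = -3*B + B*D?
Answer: 5041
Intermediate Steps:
A(Z) = -Z (A(Z) = 3*(-3 + 3) - Z = 3*0 - Z = 0 - Z = -Z)
((A(G(0)) - 1*12) + 83)² = ((-1*0² - 1*12) + 83)² = ((-1*0 - 12) + 83)² = ((0 - 12) + 83)² = (-12 + 83)² = 71² = 5041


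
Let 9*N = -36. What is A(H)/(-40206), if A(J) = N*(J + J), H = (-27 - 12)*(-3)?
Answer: 156/6701 ≈ 0.023280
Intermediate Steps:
N = -4 (N = (⅑)*(-36) = -4)
H = 117 (H = -39*(-3) = 117)
A(J) = -8*J (A(J) = -4*(J + J) = -8*J)
A(H)/(-40206) = -8*117/(-40206) = -936*(-1/40206) = 156/6701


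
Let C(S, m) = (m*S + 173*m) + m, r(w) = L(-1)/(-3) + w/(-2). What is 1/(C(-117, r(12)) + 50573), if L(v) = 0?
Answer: 1/50231 ≈ 1.9908e-5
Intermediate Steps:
r(w) = -w/2 (r(w) = 0/(-3) + w/(-2) = 0*(-⅓) + w*(-½) = 0 - w/2 = -w/2)
C(S, m) = 174*m + S*m (C(S, m) = (S*m + 173*m) + m = (173*m + S*m) + m = 174*m + S*m)
1/(C(-117, r(12)) + 50573) = 1/((-½*12)*(174 - 117) + 50573) = 1/(-6*57 + 50573) = 1/(-342 + 50573) = 1/50231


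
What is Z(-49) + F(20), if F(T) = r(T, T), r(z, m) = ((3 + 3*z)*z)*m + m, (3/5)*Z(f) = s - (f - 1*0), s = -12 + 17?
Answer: 25310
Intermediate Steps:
s = 5
Z(f) = 25/3 - 5*f/3 (Z(f) = 5*(5 - (f - 1*0))/3 = 5*(5 - (f + 0))/3 = 5*(5 - f)/3 = 25/3 - 5*f/3)
r(z, m) = m + m*z*(3 + 3*z) (r(z, m) = (z*(3 + 3*z))*m + m = m*z*(3 + 3*z) + m = m + m*z*(3 + 3*z))
F(T) = T*(1 + 3*T + 3*T**2)
Z(-49) + F(20) = (25/3 - 5/3*(-49)) + 20*(1 + 3*20 + 3*20**2) = (25/3 + 245/3) + 20*(1 + 60 + 3*400) = 90 + 20*(1 + 60 + 1200) = 90 + 20*1261 = 90 + 25220 = 25310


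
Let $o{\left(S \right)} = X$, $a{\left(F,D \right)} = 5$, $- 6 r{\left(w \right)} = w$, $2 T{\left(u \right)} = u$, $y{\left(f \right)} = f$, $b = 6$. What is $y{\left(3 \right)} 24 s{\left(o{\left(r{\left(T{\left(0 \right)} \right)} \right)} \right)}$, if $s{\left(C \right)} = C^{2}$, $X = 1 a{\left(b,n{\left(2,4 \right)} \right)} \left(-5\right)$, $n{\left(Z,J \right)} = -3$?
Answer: $45000$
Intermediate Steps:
$T{\left(u \right)} = \frac{u}{2}$
$r{\left(w \right)} = - \frac{w}{6}$
$X = -25$ ($X = 1 \cdot 5 \left(-5\right) = 5 \left(-5\right) = -25$)
$o{\left(S \right)} = -25$
$y{\left(3 \right)} 24 s{\left(o{\left(r{\left(T{\left(0 \right)} \right)} \right)} \right)} = 3 \cdot 24 \left(-25\right)^{2} = 72 \cdot 625 = 45000$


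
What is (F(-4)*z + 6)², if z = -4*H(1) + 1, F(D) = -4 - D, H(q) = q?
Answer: 36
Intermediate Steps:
z = -3 (z = -4*1 + 1 = -4 + 1 = -3)
(F(-4)*z + 6)² = ((-4 - 1*(-4))*(-3) + 6)² = ((-4 + 4)*(-3) + 6)² = (0*(-3) + 6)² = (0 + 6)² = 6² = 36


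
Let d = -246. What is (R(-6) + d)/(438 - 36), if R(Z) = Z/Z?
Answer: -245/402 ≈ -0.60945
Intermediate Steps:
R(Z) = 1
(R(-6) + d)/(438 - 36) = (1 - 246)/(438 - 36) = -245/402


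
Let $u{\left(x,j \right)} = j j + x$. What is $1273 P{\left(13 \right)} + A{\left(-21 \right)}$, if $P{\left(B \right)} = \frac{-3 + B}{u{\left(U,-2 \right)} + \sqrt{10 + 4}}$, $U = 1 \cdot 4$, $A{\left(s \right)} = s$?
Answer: $\frac{10079}{5} - \frac{1273 \sqrt{14}}{5} \approx 1063.2$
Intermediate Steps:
$U = 4$
$u{\left(x,j \right)} = x + j^{2}$ ($u{\left(x,j \right)} = j^{2} + x = x + j^{2}$)
$P{\left(B \right)} = \frac{-3 + B}{8 + \sqrt{14}}$ ($P{\left(B \right)} = \frac{-3 + B}{\left(4 + \left(-2\right)^{2}\right) + \sqrt{10 + 4}} = \frac{-3 + B}{\left(4 + 4\right) + \sqrt{14}} = \frac{-3 + B}{8 + \sqrt{14}}$)
$1273 P{\left(13 \right)} + A{\left(-21 \right)} = 1273 \frac{-3 + 13}{8 + \sqrt{14}} - 21 = 1273 \frac{1}{8 + \sqrt{14}} \cdot 10 - 21 = 1273 \frac{10}{8 + \sqrt{14}} - 21 = \frac{12730}{8 + \sqrt{14}} - 21 = -21 + \frac{12730}{8 + \sqrt{14}}$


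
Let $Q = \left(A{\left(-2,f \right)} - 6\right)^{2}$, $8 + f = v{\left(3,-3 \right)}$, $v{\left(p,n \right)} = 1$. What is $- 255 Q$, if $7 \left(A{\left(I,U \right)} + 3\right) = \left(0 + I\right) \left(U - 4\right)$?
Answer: $- \frac{428655}{49} \approx -8748.1$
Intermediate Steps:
$f = -7$ ($f = -8 + 1 = -7$)
$A{\left(I,U \right)} = -3 + \frac{I \left(-4 + U\right)}{7}$ ($A{\left(I,U \right)} = -3 + \frac{\left(0 + I\right) \left(U - 4\right)}{7} = -3 + \frac{I \left(-4 + U\right)}{7}$)
$Q = \frac{1681}{49}$ ($Q = \left(\left(-3 - - \frac{8}{7} + \frac{1}{7} \left(-2\right) \left(-7\right)\right) - 6\right)^{2} = \left(\left(-3 + \frac{8}{7} + 2\right) - 6\right)^{2} = \left(\frac{1}{7} - 6\right)^{2} = \left(- \frac{41}{7}\right)^{2} = \frac{1681}{49} \approx 34.306$)
$- 255 Q = \left(-255\right) \frac{1681}{49} = - \frac{428655}{49}$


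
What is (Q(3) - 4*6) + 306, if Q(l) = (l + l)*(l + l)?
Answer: 318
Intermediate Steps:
Q(l) = 4*l² (Q(l) = (2*l)*(2*l) = 4*l²)
(Q(3) - 4*6) + 306 = (4*3² - 4*6) + 306 = (4*9 - 24) + 306 = (36 - 24) + 306 = 12 + 306 = 318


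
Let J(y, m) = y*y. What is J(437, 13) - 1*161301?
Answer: 29668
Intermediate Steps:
J(y, m) = y**2
J(437, 13) - 1*161301 = 437**2 - 1*161301 = 190969 - 161301 = 29668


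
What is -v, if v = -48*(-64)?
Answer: -3072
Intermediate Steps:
v = 3072
-v = -1*3072 = -3072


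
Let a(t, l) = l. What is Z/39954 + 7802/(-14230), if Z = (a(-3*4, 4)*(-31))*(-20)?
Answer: -69107677/142136355 ≈ -0.48621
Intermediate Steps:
Z = 2480 (Z = (4*(-31))*(-20) = -124*(-20) = 2480)
Z/39954 + 7802/(-14230) = 2480/39954 + 7802/(-14230) = 2480*(1/39954) + 7802*(-1/14230) = 1240/19977 - 3901/7115 = -69107677/142136355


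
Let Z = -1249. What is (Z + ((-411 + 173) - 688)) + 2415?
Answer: 240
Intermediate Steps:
(Z + ((-411 + 173) - 688)) + 2415 = (-1249 + ((-411 + 173) - 688)) + 2415 = (-1249 + (-238 - 688)) + 2415 = (-1249 - 926) + 2415 = -2175 + 2415 = 240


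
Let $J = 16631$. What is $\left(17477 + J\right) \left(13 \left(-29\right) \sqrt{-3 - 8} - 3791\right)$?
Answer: $-129303428 - 12858716 i \sqrt{11} \approx -1.293 \cdot 10^{8} - 4.2648 \cdot 10^{7} i$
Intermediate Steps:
$\left(17477 + J\right) \left(13 \left(-29\right) \sqrt{-3 - 8} - 3791\right) = \left(17477 + 16631\right) \left(13 \left(-29\right) \sqrt{-3 - 8} - 3791\right) = 34108 \left(- 377 \sqrt{-11} - 3791\right) = 34108 \left(- 377 i \sqrt{11} - 3791\right) = 34108 \left(-3791 - 377 i \sqrt{11}\right) = -129303428 - 12858716 i \sqrt{11}$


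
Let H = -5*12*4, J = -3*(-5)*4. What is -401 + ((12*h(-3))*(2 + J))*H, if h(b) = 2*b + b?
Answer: 1606639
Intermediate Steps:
h(b) = 3*b
J = 60 (J = 15*4 = 60)
H = -240 (H = -60*4 = -240)
-401 + ((12*h(-3))*(2 + J))*H = -401 + ((12*(3*(-3)))*(2 + 60))*(-240) = -401 + ((12*(-9))*62)*(-240) = -401 - 108*62*(-240) = -401 - 6696*(-240) = -401 + 1607040 = 1606639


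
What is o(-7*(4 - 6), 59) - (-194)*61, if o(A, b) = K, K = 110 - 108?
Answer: 11836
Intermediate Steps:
K = 2
o(A, b) = 2
o(-7*(4 - 6), 59) - (-194)*61 = 2 - (-194)*61 = 2 - 1*(-11834) = 2 + 11834 = 11836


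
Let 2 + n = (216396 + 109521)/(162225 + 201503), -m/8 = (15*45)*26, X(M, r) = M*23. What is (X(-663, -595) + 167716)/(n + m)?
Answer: -55456516976/51067812739 ≈ -1.0859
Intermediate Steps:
X(M, r) = 23*M
m = -140400 (m = -8*15*45*26 = -5400*26 = -8*17550 = -140400)
n = -401539/363728 (n = -2 + (216396 + 109521)/(162225 + 201503) = -2 + 325917/363728 = -401539/363728 ≈ -1.1040)
(X(-663, -595) + 167716)/(n + m) = (23*(-663) + 167716)/(-401539/363728 - 140400) = (-15249 + 167716)/(-51067812739/363728) = 152467*(-363728/51067812739) = -55456516976/51067812739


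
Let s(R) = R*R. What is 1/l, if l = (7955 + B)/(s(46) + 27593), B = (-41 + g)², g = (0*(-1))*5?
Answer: 9903/3212 ≈ 3.0831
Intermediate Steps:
g = 0 (g = 0*5 = 0)
B = 1681 (B = (-41 + 0)² = (-41)² = 1681)
s(R) = R²
l = 3212/9903 (l = (7955 + 1681)/(46² + 27593) = 9636/(2116 + 27593) = 9636/29709 = 9636*(1/29709) = 3212/9903 ≈ 0.32435)
1/l = 1/(3212/9903) = 9903/3212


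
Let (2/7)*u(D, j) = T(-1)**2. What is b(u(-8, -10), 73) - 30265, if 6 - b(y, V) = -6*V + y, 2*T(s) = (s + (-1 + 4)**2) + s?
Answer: -238911/8 ≈ -29864.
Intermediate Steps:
T(s) = 9/2 + s (T(s) = ((s + (-1 + 4)**2) + s)/2 = ((s + 3**2) + s)/2 = ((s + 9) + s)/2 = ((9 + s) + s)/2 = (9 + 2*s)/2 = 9/2 + s)
u(D, j) = 343/8 (u(D, j) = 7*(9/2 - 1)**2/2 = 7*(7/2)**2/2 = (7/2)*(49/4) = 343/8)
b(y, V) = 6 - y + 6*V (b(y, V) = 6 - (-6*V + y) = 6 - (y - 6*V) = 6 + (-y + 6*V) = 6 - y + 6*V)
b(u(-8, -10), 73) - 30265 = (6 - 1*343/8 + 6*73) - 30265 = (6 - 343/8 + 438) - 30265 = 3209/8 - 30265 = -238911/8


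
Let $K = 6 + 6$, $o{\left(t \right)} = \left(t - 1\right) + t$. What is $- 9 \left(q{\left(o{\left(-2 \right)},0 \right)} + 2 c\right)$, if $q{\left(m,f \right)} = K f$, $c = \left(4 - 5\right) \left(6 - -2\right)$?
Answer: $144$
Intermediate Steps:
$c = -8$ ($c = - (6 + 2) = \left(-1\right) 8 = -8$)
$o{\left(t \right)} = -1 + 2 t$ ($o{\left(t \right)} = \left(-1 + t\right) + t = -1 + 2 t$)
$K = 12$
$q{\left(m,f \right)} = 12 f$
$- 9 \left(q{\left(o{\left(-2 \right)},0 \right)} + 2 c\right) = - 9 \left(12 \cdot 0 + 2 \left(-8\right)\right) = - 9 \left(0 - 16\right) = \left(-9\right) \left(-16\right) = 144$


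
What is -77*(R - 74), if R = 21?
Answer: 4081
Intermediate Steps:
-77*(R - 74) = -77*(21 - 74) = -77*(-53) = 4081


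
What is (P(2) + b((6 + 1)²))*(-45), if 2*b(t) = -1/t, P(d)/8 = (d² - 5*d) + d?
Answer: 141165/98 ≈ 1440.5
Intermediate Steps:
P(d) = -32*d + 8*d² (P(d) = 8*((d² - 5*d) + d) = 8*(d² - 4*d) = -32*d + 8*d²)
b(t) = -1/(2*t) (b(t) = (-1/t)/2 = -1/(2*t))
(P(2) + b((6 + 1)²))*(-45) = (8*2*(-4 + 2) - 1/(2*(6 + 1)²))*(-45) = (8*2*(-2) - 1/(2*(7²)))*(-45) = (-32 - ½/49)*(-45) = (-32 - ½*1/49)*(-45) = (-32 - 1/98)*(-45) = -3137/98*(-45) = 141165/98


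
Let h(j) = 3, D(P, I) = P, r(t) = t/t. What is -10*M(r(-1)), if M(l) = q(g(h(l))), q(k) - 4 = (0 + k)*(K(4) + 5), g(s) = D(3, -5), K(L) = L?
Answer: -310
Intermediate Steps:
r(t) = 1
g(s) = 3
q(k) = 4 + 9*k (q(k) = 4 + (0 + k)*(4 + 5) = 4 + k*9 = 4 + 9*k)
M(l) = 31 (M(l) = 4 + 9*3 = 4 + 27 = 31)
-10*M(r(-1)) = -10*31 = -310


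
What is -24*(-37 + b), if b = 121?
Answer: -2016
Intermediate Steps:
-24*(-37 + b) = -24*(-37 + 121) = -24*84 = -2016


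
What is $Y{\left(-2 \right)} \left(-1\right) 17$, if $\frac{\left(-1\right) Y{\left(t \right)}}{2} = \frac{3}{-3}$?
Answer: $-34$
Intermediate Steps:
$Y{\left(t \right)} = 2$ ($Y{\left(t \right)} = - 2 \frac{3}{-3} = - 2 \cdot 3 \left(- \frac{1}{3}\right) = \left(-2\right) \left(-1\right) = 2$)
$Y{\left(-2 \right)} \left(-1\right) 17 = 2 \left(-1\right) 17 = \left(-2\right) 17 = -34$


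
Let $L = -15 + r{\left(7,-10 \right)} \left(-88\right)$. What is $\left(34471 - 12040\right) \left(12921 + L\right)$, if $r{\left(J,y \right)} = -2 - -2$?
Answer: $289494486$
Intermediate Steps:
$r{\left(J,y \right)} = 0$ ($r{\left(J,y \right)} = -2 + 2 = 0$)
$L = -15$ ($L = -15 + 0 \left(-88\right) = -15 + 0 = -15$)
$\left(34471 - 12040\right) \left(12921 + L\right) = \left(34471 - 12040\right) \left(12921 - 15\right) = 22431 \cdot 12906 = 289494486$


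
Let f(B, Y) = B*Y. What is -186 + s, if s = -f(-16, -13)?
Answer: -394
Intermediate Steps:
s = -208 (s = -(-16)*(-13) = -1*208 = -208)
-186 + s = -186 - 208 = -394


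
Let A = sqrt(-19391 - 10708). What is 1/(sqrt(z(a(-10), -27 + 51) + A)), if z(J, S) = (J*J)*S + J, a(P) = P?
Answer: 1/sqrt(2390 + I*sqrt(30099)) ≈ 0.020415 - 0.00073998*I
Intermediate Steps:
z(J, S) = J + S*J**2 (z(J, S) = J**2*S + J = S*J**2 + J = J + S*J**2)
A = I*sqrt(30099) (A = sqrt(-30099) = I*sqrt(30099) ≈ 173.49*I)
1/(sqrt(z(a(-10), -27 + 51) + A)) = 1/(sqrt(-10*(1 - 10*(-27 + 51)) + I*sqrt(30099))) = 1/(sqrt(-10*(1 - 10*24) + I*sqrt(30099))) = 1/(sqrt(-10*(1 - 240) + I*sqrt(30099))) = 1/(sqrt(-10*(-239) + I*sqrt(30099))) = 1/(sqrt(2390 + I*sqrt(30099))) = 1/sqrt(2390 + I*sqrt(30099))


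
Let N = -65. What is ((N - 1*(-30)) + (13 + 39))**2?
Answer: 289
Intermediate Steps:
((N - 1*(-30)) + (13 + 39))**2 = ((-65 - 1*(-30)) + (13 + 39))**2 = ((-65 + 30) + 52)**2 = (-35 + 52)**2 = 17**2 = 289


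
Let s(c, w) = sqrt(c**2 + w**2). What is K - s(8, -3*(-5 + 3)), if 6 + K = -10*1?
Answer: -26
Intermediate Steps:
K = -16 (K = -6 - 10*1 = -6 - 10 = -16)
K - s(8, -3*(-5 + 3)) = -16 - sqrt(8**2 + (-3*(-5 + 3))**2) = -16 - sqrt(64 + (-3*(-2))**2) = -16 - sqrt(64 + 6**2) = -16 - sqrt(64 + 36) = -16 - sqrt(100) = -16 - 1*10 = -16 - 10 = -26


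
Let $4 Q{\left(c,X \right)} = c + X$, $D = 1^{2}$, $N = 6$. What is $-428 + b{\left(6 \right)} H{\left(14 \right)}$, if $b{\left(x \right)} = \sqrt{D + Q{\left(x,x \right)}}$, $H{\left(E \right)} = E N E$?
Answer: $1924$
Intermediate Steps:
$D = 1$
$Q{\left(c,X \right)} = \frac{X}{4} + \frac{c}{4}$ ($Q{\left(c,X \right)} = \frac{c + X}{4} = \frac{X + c}{4} = \frac{X}{4} + \frac{c}{4}$)
$H{\left(E \right)} = 6 E^{2}$ ($H{\left(E \right)} = E 6 E = 6 E E = 6 E^{2}$)
$b{\left(x \right)} = \sqrt{1 + \frac{x}{2}}$ ($b{\left(x \right)} = \sqrt{1 + \left(\frac{x}{4} + \frac{x}{4}\right)} = \sqrt{1 + \frac{x}{2}}$)
$-428 + b{\left(6 \right)} H{\left(14 \right)} = -428 + \frac{\sqrt{4 + 2 \cdot 6}}{2} \cdot 6 \cdot 14^{2} = -428 + \frac{\sqrt{4 + 12}}{2} \cdot 6 \cdot 196 = -428 + \frac{\sqrt{16}}{2} \cdot 1176 = -428 + \frac{1}{2} \cdot 4 \cdot 1176 = -428 + 2 \cdot 1176 = -428 + 2352 = 1924$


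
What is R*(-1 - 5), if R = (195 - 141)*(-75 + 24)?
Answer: 16524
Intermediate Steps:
R = -2754 (R = 54*(-51) = -2754)
R*(-1 - 5) = -2754*(-1 - 5) = -2754*(-6) = 16524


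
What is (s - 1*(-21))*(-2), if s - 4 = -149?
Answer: 248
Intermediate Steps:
s = -145 (s = 4 - 149 = -145)
(s - 1*(-21))*(-2) = (-145 - 1*(-21))*(-2) = (-145 + 21)*(-2) = -124*(-2) = 248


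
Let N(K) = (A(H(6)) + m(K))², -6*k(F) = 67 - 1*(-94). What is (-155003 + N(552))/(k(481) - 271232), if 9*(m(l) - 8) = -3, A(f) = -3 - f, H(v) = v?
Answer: 2790022/4882659 ≈ 0.57141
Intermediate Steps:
m(l) = 23/3 (m(l) = 8 + (⅑)*(-3) = 8 - ⅓ = 23/3)
k(F) = -161/6 (k(F) = -(67 - 1*(-94))/6 = -(67 + 94)/6 = -⅙*161 = -161/6)
N(K) = 16/9 (N(K) = ((-3 - 1*6) + 23/3)² = ((-3 - 6) + 23/3)² = (-9 + 23/3)² = (-4/3)² = 16/9)
(-155003 + N(552))/(k(481) - 271232) = (-155003 + 16/9)/(-161/6 - 271232) = -1395011/(9*(-1627553/6)) = -1395011/9*(-6/1627553) = 2790022/4882659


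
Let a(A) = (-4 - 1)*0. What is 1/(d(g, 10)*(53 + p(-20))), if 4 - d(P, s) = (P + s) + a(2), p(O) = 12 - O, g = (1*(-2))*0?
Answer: -1/510 ≈ -0.0019608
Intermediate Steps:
a(A) = 0 (a(A) = -5*0 = 0)
g = 0 (g = -2*0 = 0)
d(P, s) = 4 - P - s (d(P, s) = 4 - ((P + s) + 0) = 4 - (P + s) = 4 + (-P - s) = 4 - P - s)
1/(d(g, 10)*(53 + p(-20))) = 1/((4 - 1*0 - 1*10)*(53 + (12 - 1*(-20)))) = 1/((4 + 0 - 10)*(53 + (12 + 20))) = 1/(-6*(53 + 32)) = 1/(-6*85) = 1/(-510) = -1/510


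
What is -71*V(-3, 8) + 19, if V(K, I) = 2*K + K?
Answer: 658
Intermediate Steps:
V(K, I) = 3*K
-71*V(-3, 8) + 19 = -213*(-3) + 19 = -71*(-9) + 19 = 639 + 19 = 658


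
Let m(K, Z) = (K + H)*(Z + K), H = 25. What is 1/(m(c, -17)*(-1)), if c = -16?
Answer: 1/297 ≈ 0.0033670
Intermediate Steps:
m(K, Z) = (25 + K)*(K + Z) (m(K, Z) = (K + 25)*(Z + K) = (25 + K)*(K + Z))
1/(m(c, -17)*(-1)) = 1/(((-16)² + 25*(-16) + 25*(-17) - 16*(-17))*(-1)) = 1/((256 - 400 - 425 + 272)*(-1)) = 1/(-297*(-1)) = 1/297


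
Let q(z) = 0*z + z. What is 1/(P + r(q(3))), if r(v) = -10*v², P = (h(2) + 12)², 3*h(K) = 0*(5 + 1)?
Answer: 1/54 ≈ 0.018519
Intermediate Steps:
h(K) = 0 (h(K) = (0*(5 + 1))/3 = (0*6)/3 = (⅓)*0 = 0)
P = 144 (P = (0 + 12)² = 12² = 144)
q(z) = z (q(z) = 0 + z = z)
1/(P + r(q(3))) = 1/(144 - 10*3²) = 1/(144 - 10*9) = 1/(144 - 90) = 1/54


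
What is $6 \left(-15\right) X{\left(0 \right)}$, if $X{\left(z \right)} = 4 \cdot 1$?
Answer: $-360$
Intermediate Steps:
$X{\left(z \right)} = 4$
$6 \left(-15\right) X{\left(0 \right)} = 6 \left(-15\right) 4 = \left(-90\right) 4 = -360$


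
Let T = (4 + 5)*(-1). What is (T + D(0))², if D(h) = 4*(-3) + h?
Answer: 441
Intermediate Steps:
D(h) = -12 + h
T = -9 (T = 9*(-1) = -9)
(T + D(0))² = (-9 + (-12 + 0))² = (-9 - 12)² = (-21)² = 441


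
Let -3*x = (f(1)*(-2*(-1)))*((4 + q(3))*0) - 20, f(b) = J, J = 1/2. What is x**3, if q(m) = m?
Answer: 8000/27 ≈ 296.30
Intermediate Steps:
J = 1/2 ≈ 0.50000
f(b) = 1/2
x = 20/3 (x = -(((-2*(-1))/2)*((4 + 3)*0) - 20)/3 = -(((1/2)*2)*(7*0) - 20)/3 = -(1*0 - 20)/3 = -(0 - 20)/3 = -1/3*(-20) = 20/3 ≈ 6.6667)
x**3 = (20/3)**3 = 8000/27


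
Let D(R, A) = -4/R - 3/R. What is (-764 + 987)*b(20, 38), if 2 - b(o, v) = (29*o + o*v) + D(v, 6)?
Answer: -11336651/38 ≈ -2.9833e+5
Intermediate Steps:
D(R, A) = -7/R
b(o, v) = 2 - 29*o + 7/v - o*v (b(o, v) = 2 - ((29*o + o*v) - 7/v) = 2 - (-7/v + 29*o + o*v) = 2 + (-29*o + 7/v - o*v) = 2 - 29*o + 7/v - o*v)
(-764 + 987)*b(20, 38) = (-764 + 987)*(2 - 29*20 + 7/38 - 1*20*38) = 223*(2 - 580 + 7*(1/38) - 760) = 223*(2 - 580 + 7/38 - 760) = 223*(-50837/38) = -11336651/38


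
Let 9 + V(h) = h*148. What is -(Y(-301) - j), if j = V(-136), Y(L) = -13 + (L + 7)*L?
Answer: -108618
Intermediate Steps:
V(h) = -9 + 148*h (V(h) = -9 + h*148 = -9 + 148*h)
Y(L) = -13 + L*(7 + L) (Y(L) = -13 + (7 + L)*L = -13 + L*(7 + L))
j = -20137 (j = -9 + 148*(-136) = -9 - 20128 = -20137)
-(Y(-301) - j) = -((-13 + (-301)² + 7*(-301)) - 1*(-20137)) = -((-13 + 90601 - 2107) + 20137) = -(88481 + 20137) = -1*108618 = -108618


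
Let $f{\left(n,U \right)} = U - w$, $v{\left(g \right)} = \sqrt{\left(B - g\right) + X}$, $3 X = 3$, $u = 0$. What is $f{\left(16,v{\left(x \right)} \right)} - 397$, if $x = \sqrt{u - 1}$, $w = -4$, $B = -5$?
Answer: $-393 + \sqrt{-4 - i} \approx -392.75 - 2.0153 i$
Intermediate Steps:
$X = 1$ ($X = \frac{1}{3} \cdot 3 = 1$)
$x = i$ ($x = \sqrt{0 - 1} = \sqrt{-1} = i \approx 1.0 i$)
$v{\left(g \right)} = \sqrt{-4 - g}$ ($v{\left(g \right)} = \sqrt{\left(-5 - g\right) + 1} = \sqrt{-4 - g}$)
$f{\left(n,U \right)} = 4 + U$ ($f{\left(n,U \right)} = U - -4 = U + 4 = 4 + U$)
$f{\left(16,v{\left(x \right)} \right)} - 397 = \left(4 + \sqrt{-4 - i}\right) - 397 = -393 + \sqrt{-4 - i}$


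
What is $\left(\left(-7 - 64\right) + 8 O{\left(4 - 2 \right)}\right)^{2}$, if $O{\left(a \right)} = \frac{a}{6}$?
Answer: $\frac{42025}{9} \approx 4669.4$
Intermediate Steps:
$O{\left(a \right)} = \frac{a}{6}$ ($O{\left(a \right)} = a \frac{1}{6} = \frac{a}{6}$)
$\left(\left(-7 - 64\right) + 8 O{\left(4 - 2 \right)}\right)^{2} = \left(\left(-7 - 64\right) + 8 \frac{4 - 2}{6}\right)^{2} = \left(-71 + 8 \frac{4 - 2}{6}\right)^{2} = \left(-71 + 8 \cdot \frac{1}{6} \cdot 2\right)^{2} = \left(-71 + 8 \cdot \frac{1}{3}\right)^{2} = \left(-71 + \frac{8}{3}\right)^{2} = \left(- \frac{205}{3}\right)^{2} = \frac{42025}{9}$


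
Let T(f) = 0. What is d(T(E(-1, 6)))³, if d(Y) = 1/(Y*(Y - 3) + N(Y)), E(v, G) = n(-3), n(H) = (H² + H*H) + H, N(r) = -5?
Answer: -1/125 ≈ -0.0080000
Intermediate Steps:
n(H) = H + 2*H² (n(H) = (H² + H²) + H = 2*H² + H = H + 2*H²)
E(v, G) = 15 (E(v, G) = -3*(1 + 2*(-3)) = -3*(1 - 6) = -3*(-5) = 15)
d(Y) = 1/(-5 + Y*(-3 + Y)) (d(Y) = 1/(Y*(Y - 3) - 5) = 1/(Y*(-3 + Y) - 5) = 1/(-5 + Y*(-3 + Y)))
d(T(E(-1, 6)))³ = (1/(-5 + 0² - 3*0))³ = (1/(-5 + 0 + 0))³ = (1/(-5))³ = (-⅕)³ = -1/125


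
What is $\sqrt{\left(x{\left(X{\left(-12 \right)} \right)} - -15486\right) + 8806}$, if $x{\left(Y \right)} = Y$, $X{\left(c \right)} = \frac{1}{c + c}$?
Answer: $\frac{\sqrt{3498042}}{12} \approx 155.86$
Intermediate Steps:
$X{\left(c \right)} = \frac{1}{2 c}$
$\sqrt{\left(x{\left(X{\left(-12 \right)} \right)} - -15486\right) + 8806} = \sqrt{\left(\frac{1}{2 \left(-12\right)} - -15486\right) + 8806} = \sqrt{\left(\frac{1}{2} \left(- \frac{1}{12}\right) + 15486\right) + 8806} = \sqrt{\left(- \frac{1}{24} + 15486\right) + 8806} = \sqrt{\frac{371663}{24} + 8806} = \sqrt{\frac{583007}{24}} = \frac{\sqrt{3498042}}{12}$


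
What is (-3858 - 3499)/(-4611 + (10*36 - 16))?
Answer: 7357/4267 ≈ 1.7242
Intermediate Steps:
(-3858 - 3499)/(-4611 + (10*36 - 16)) = -7357/(-4611 + (360 - 16)) = -7357/(-4611 + 344) = -7357/(-4267) = -7357*(-1/4267) = 7357/4267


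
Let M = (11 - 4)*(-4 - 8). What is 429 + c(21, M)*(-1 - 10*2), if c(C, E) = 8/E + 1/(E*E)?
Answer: 144815/336 ≈ 431.00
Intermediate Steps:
M = -84 (M = 7*(-12) = -84)
c(C, E) = E⁻² + 8/E (c(C, E) = 8/E + E⁻² = E⁻² + 8/E)
429 + c(21, M)*(-1 - 10*2) = 429 + ((1 + 8*(-84))/(-84)²)*(-1 - 10*2) = 429 + ((1 - 672)/7056)*(-1 - 20) = 429 + ((1/7056)*(-671))*(-21) = 429 - 671/7056*(-21) = 429 + 671/336 = 144815/336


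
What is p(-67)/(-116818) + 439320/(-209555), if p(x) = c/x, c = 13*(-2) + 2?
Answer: -343847744124/164014633133 ≈ -2.0964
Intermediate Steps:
c = -24 (c = -26 + 2 = -24)
p(x) = -24/x
p(-67)/(-116818) + 439320/(-209555) = -24/(-67)/(-116818) + 439320/(-209555) = -24*(-1/67)*(-1/116818) + 439320*(-1/209555) = (24/67)*(-1/116818) - 87864/41911 = -12/3913403 - 87864/41911 = -343847744124/164014633133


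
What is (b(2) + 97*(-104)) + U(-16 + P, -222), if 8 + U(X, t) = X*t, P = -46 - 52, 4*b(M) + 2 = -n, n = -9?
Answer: 60855/4 ≈ 15214.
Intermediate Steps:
b(M) = 7/4 (b(M) = -1/2 + (-1*(-9))/4 = -1/2 + (1/4)*9 = -1/2 + 9/4 = 7/4)
P = -98
U(X, t) = -8 + X*t
(b(2) + 97*(-104)) + U(-16 + P, -222) = (7/4 + 97*(-104)) + (-8 + (-16 - 98)*(-222)) = (7/4 - 10088) + (-8 - 114*(-222)) = -40345/4 + (-8 + 25308) = -40345/4 + 25300 = 60855/4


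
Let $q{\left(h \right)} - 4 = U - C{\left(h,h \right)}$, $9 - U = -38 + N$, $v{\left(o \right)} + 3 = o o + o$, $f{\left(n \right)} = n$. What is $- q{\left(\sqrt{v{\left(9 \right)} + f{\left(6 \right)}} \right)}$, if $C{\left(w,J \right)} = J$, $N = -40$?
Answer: $-91 + \sqrt{93} \approx -81.356$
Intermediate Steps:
$v{\left(o \right)} = -3 + o + o^{2}$ ($v{\left(o \right)} = -3 + \left(o o + o\right) = -3 + \left(o^{2} + o\right) = -3 + \left(o + o^{2}\right) = -3 + o + o^{2}$)
$U = 87$ ($U = 9 - \left(-38 - 40\right) = 9 - -78 = 9 + 78 = 87$)
$q{\left(h \right)} = 91 - h$ ($q{\left(h \right)} = 4 - \left(-87 + h\right) = 91 - h$)
$- q{\left(\sqrt{v{\left(9 \right)} + f{\left(6 \right)}} \right)} = - (91 - \sqrt{\left(-3 + 9 + 9^{2}\right) + 6}) = - (91 - \sqrt{\left(-3 + 9 + 81\right) + 6}) = - (91 - \sqrt{87 + 6}) = - (91 - \sqrt{93}) = -91 + \sqrt{93}$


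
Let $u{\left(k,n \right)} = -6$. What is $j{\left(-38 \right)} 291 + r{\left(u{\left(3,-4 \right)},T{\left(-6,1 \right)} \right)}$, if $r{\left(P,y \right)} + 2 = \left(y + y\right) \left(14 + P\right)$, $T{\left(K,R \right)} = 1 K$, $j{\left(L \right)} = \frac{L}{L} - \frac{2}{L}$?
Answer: $\frac{3958}{19} \approx 208.32$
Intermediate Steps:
$j{\left(L \right)} = 1 - \frac{2}{L}$
$T{\left(K,R \right)} = K$
$r{\left(P,y \right)} = -2 + 2 y \left(14 + P\right)$ ($r{\left(P,y \right)} = -2 + \left(y + y\right) \left(14 + P\right) = -2 + 2 y \left(14 + P\right)$)
$j{\left(-38 \right)} 291 + r{\left(u{\left(3,-4 \right)},T{\left(-6,1 \right)} \right)} = \frac{-2 - 38}{-38} \cdot 291 + \left(-2 + 28 \left(-6\right) + 2 \left(-6\right) \left(-6\right)\right) = \left(- \frac{1}{38}\right) \left(-40\right) 291 - 98 = \frac{20}{19} \cdot 291 - 98 = \frac{5820}{19} - 98 = \frac{3958}{19}$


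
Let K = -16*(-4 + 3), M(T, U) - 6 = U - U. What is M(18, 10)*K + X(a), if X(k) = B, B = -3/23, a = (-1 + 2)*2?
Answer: 2205/23 ≈ 95.870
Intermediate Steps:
M(T, U) = 6 (M(T, U) = 6 + (U - U) = 6 + 0 = 6)
a = 2 (a = 1*2 = 2)
B = -3/23 (B = -3*1/23 = -3/23 ≈ -0.13043)
X(k) = -3/23
K = 16 (K = -16*(-1) = 16)
M(18, 10)*K + X(a) = 6*16 - 3/23 = 96 - 3/23 = 2205/23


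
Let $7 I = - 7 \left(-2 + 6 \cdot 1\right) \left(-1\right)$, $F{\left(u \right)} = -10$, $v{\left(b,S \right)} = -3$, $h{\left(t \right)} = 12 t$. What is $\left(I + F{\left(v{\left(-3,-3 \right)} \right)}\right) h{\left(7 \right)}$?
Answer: $-504$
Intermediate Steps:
$I = 4$ ($I = \frac{- 7 \left(-2 + 6 \cdot 1\right) \left(-1\right)}{7} = \frac{- 7 \left(-2 + 6\right) \left(-1\right)}{7} = \frac{\left(-7\right) 4 \left(-1\right)}{7} = \frac{\left(-28\right) \left(-1\right)}{7} = \frac{1}{7} \cdot 28 = 4$)
$\left(I + F{\left(v{\left(-3,-3 \right)} \right)}\right) h{\left(7 \right)} = \left(4 - 10\right) 12 \cdot 7 = \left(-6\right) 84 = -504$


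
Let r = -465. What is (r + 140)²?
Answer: 105625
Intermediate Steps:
(r + 140)² = (-465 + 140)² = (-325)² = 105625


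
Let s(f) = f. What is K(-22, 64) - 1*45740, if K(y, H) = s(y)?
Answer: -45762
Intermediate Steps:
K(y, H) = y
K(-22, 64) - 1*45740 = -22 - 1*45740 = -22 - 45740 = -45762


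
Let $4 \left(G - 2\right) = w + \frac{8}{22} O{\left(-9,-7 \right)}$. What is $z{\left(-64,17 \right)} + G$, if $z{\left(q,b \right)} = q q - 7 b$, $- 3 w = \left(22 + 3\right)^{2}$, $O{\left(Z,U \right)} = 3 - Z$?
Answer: $\frac{518497}{132} \approx 3928.0$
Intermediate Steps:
$w = - \frac{625}{3}$ ($w = - \frac{\left(22 + 3\right)^{2}}{3} = - \frac{25^{2}}{3} = \left(- \frac{1}{3}\right) 625 = - \frac{625}{3} \approx -208.33$)
$z{\left(q,b \right)} = q^{2} - 7 b$
$G = - \frac{6467}{132}$ ($G = 2 + \frac{- \frac{625}{3} + \frac{8}{22} \left(3 - -9\right)}{4} = 2 + \frac{- \frac{625}{3} + 8 \cdot \frac{1}{22} \left(3 + 9\right)}{4} = 2 + \frac{- \frac{625}{3} + \frac{4}{11} \cdot 12}{4} = 2 + \frac{- \frac{625}{3} + \frac{48}{11}}{4} = 2 + \frac{1}{4} \left(- \frac{6731}{33}\right) = 2 - \frac{6731}{132} = - \frac{6467}{132} \approx -48.992$)
$z{\left(-64,17 \right)} + G = \left(\left(-64\right)^{2} - 119\right) - \frac{6467}{132} = \left(4096 - 119\right) - \frac{6467}{132} = 3977 - \frac{6467}{132} = \frac{518497}{132}$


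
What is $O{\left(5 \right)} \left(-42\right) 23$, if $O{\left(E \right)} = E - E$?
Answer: $0$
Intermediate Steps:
$O{\left(E \right)} = 0$
$O{\left(5 \right)} \left(-42\right) 23 = 0 \left(-42\right) 23 = 0 \cdot 23 = 0$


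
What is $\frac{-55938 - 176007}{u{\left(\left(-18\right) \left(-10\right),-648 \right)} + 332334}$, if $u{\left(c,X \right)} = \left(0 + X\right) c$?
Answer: $- \frac{77315}{71898} \approx -1.0753$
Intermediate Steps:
$u{\left(c,X \right)} = X c$
$\frac{-55938 - 176007}{u{\left(\left(-18\right) \left(-10\right),-648 \right)} + 332334} = \frac{-55938 - 176007}{- 648 \left(\left(-18\right) \left(-10\right)\right) + 332334} = - \frac{231945}{\left(-648\right) 180 + 332334} = - \frac{231945}{-116640 + 332334} = - \frac{231945}{215694} = \left(-231945\right) \frac{1}{215694} = - \frac{77315}{71898}$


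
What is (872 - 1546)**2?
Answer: 454276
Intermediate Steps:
(872 - 1546)**2 = (-674)**2 = 454276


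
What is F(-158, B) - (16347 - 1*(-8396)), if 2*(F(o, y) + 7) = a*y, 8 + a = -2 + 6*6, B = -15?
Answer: -24945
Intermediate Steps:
a = 26 (a = -8 + (-2 + 6*6) = -8 + (-2 + 36) = -8 + 34 = 26)
F(o, y) = -7 + 13*y (F(o, y) = -7 + (26*y)/2 = -7 + 13*y)
F(-158, B) - (16347 - 1*(-8396)) = (-7 + 13*(-15)) - (16347 - 1*(-8396)) = (-7 - 195) - (16347 + 8396) = -202 - 1*24743 = -202 - 24743 = -24945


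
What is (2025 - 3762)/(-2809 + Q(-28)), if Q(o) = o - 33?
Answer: 1737/2870 ≈ 0.60523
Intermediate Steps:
Q(o) = -33 + o
(2025 - 3762)/(-2809 + Q(-28)) = (2025 - 3762)/(-2809 + (-33 - 28)) = -1737/(-2809 - 61) = -1737/(-2870) = -1737*(-1/2870) = 1737/2870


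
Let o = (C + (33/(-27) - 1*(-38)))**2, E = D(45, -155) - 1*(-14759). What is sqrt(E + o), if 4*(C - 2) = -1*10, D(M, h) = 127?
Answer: sqrt(5249473)/18 ≈ 127.29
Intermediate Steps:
C = -1/2 (C = 2 + (-1*10)/4 = 2 + (1/4)*(-10) = 2 - 5/2 = -1/2 ≈ -0.50000)
E = 14886 (E = 127 - 1*(-14759) = 127 + 14759 = 14886)
o = 426409/324 (o = (-1/2 + (33/(-27) - 1*(-38)))**2 = (-1/2 + (33*(-1/27) + 38))**2 = (-1/2 + (-11/9 + 38))**2 = (-1/2 + 331/9)**2 = (653/18)**2 = 426409/324 ≈ 1316.1)
sqrt(E + o) = sqrt(14886 + 426409/324) = sqrt(5249473/324) = sqrt(5249473)/18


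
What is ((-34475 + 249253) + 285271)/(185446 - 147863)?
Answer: 500049/37583 ≈ 13.305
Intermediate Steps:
((-34475 + 249253) + 285271)/(185446 - 147863) = (214778 + 285271)/37583 = 500049*(1/37583) = 500049/37583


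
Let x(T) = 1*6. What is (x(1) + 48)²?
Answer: 2916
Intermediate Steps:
x(T) = 6
(x(1) + 48)² = (6 + 48)² = 54² = 2916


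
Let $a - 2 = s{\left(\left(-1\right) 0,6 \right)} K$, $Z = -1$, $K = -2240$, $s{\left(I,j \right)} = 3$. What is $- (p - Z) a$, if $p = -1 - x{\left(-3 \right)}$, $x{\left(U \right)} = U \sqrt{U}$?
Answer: $20154 i \sqrt{3} \approx 34908.0 i$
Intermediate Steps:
$x{\left(U \right)} = U^{\frac{3}{2}}$
$p = -1 + 3 i \sqrt{3}$ ($p = -1 - \left(-3\right)^{\frac{3}{2}} = -1 - - 3 i \sqrt{3} = -1 + 3 i \sqrt{3} \approx -1.0 + 5.1962 i$)
$a = -6718$ ($a = 2 + 3 \left(-2240\right) = 2 - 6720 = -6718$)
$- (p - Z) a = - (\left(-1 + 3 i \sqrt{3}\right) - -1) \left(-6718\right) = - (\left(-1 + 3 i \sqrt{3}\right) + 1) \left(-6718\right) = - 3 i \sqrt{3} \left(-6718\right) = 20154 i \sqrt{3}$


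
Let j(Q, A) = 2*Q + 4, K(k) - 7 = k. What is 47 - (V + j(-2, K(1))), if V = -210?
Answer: 257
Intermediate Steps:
K(k) = 7 + k
j(Q, A) = 4 + 2*Q
47 - (V + j(-2, K(1))) = 47 - (-210 + (4 + 2*(-2))) = 47 - (-210 + (4 - 4)) = 47 - (-210 + 0) = 47 - 1*(-210) = 47 + 210 = 257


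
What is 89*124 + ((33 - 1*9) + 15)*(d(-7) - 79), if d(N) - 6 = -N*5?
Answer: 9554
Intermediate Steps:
d(N) = 6 - 5*N (d(N) = 6 - N*5 = 6 - 5*N)
89*124 + ((33 - 1*9) + 15)*(d(-7) - 79) = 89*124 + ((33 - 1*9) + 15)*((6 - 5*(-7)) - 79) = 11036 + ((33 - 9) + 15)*((6 + 35) - 79) = 11036 + (24 + 15)*(41 - 79) = 11036 + 39*(-38) = 11036 - 1482 = 9554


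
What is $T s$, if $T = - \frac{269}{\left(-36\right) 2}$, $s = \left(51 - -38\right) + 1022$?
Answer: $\frac{298859}{72} \approx 4150.8$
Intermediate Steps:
$s = 1111$ ($s = \left(51 + \left(48 - 10\right)\right) + 1022 = \left(51 + 38\right) + 1022 = 89 + 1022 = 1111$)
$T = \frac{269}{72}$ ($T = - \frac{269}{-72} = \left(-269\right) \left(- \frac{1}{72}\right) = \frac{269}{72} \approx 3.7361$)
$T s = \frac{269}{72} \cdot 1111 = \frac{298859}{72}$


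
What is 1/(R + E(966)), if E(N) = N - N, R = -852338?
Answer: -1/852338 ≈ -1.1732e-6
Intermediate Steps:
E(N) = 0
1/(R + E(966)) = 1/(-852338 + 0) = 1/(-852338) = -1/852338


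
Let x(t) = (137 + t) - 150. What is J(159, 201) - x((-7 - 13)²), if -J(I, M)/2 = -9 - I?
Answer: -51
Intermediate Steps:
J(I, M) = 18 + 2*I (J(I, M) = -2*(-9 - I) = 18 + 2*I)
x(t) = -13 + t
J(159, 201) - x((-7 - 13)²) = (18 + 2*159) - (-13 + (-7 - 13)²) = (18 + 318) - (-13 + (-20)²) = 336 - (-13 + 400) = 336 - 1*387 = 336 - 387 = -51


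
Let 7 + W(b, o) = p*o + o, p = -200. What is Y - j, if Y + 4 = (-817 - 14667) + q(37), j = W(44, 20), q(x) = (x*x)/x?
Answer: -11464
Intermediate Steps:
q(x) = x (q(x) = x**2/x = x)
W(b, o) = -7 - 199*o (W(b, o) = -7 + (-200*o + o) = -7 - 199*o)
j = -3987 (j = -7 - 199*20 = -7 - 3980 = -3987)
Y = -15451 (Y = -4 + ((-817 - 14667) + 37) = -4 + (-15484 + 37) = -4 - 15447 = -15451)
Y - j = -15451 - 1*(-3987) = -15451 + 3987 = -11464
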